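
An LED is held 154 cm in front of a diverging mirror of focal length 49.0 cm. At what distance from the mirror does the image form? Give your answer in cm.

For a diverging mirror, f = -49.0 cm.
Mirror equation: 1/d_i = 1/f − 1/d_o = 1/(-49.00) − 1/(154) = -0.02041 − 0.006494 = -0.02690, so d_i = -37.2 cm.
The image is virtual, upright and reduced, behind the mirror.

37.2 cm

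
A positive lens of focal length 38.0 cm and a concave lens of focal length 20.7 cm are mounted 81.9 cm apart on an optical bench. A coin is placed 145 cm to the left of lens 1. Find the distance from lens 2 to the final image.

12.3 cm

Lens 1: 1/d_i1 = 1/f₁ − 1/d_o1 = 1/(38.0) − 1/(145) = 0.01942, so d_i1 = 51.50 cm.
The intermediate image is 51.50 cm to the right of lens 1, which is 81.9 − (51.50) = 30.40 cm to the left of lens 2, so d_o2 = +30.40 cm.
Lens 2 is diverging, so f₂ = −20.7 cm.
Lens 2: 1/d_i2 = 1/f₂ − 1/d_o2 = 1/(-20.7) − 1/(30.40) = -0.08120, so d_i2 = -12.3 cm.
The final image is virtual, 12.3 cm to the left of lens 2 (overall magnification ≈ -0.14).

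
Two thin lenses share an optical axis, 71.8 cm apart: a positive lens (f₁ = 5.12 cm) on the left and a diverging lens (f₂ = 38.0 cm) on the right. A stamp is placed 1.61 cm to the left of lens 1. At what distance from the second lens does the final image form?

Lens 1: 1/d_i1 = 1/f₁ − 1/d_o1 = 1/(5.12) − 1/(1.61) = -0.4258, so d_i1 = -2.348 cm.
The intermediate image is 2.348 cm to the left of lens 1 (virtual), which is 71.8 − (-2.348) = 74.15 cm to the left of lens 2, so d_o2 = +74.15 cm.
Lens 2 is diverging, so f₂ = −38.0 cm.
Lens 2: 1/d_i2 = 1/f₂ − 1/d_o2 = 1/(-38.0) − 1/(74.15) = -0.03980, so d_i2 = -25.1 cm.
The final image is virtual, 25.1 cm to the left of lens 2 (overall magnification ≈ 0.49).

25.1 cm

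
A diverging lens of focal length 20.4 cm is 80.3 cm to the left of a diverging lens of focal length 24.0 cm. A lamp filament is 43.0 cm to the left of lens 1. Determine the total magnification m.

f₁ = −20.4 cm (diverging).
Lens 1: 1/d_i1 = 1/(-20.4) − 1/(43.0) = -0.07228, so d_i1 = -13.84 cm; m₁ = −d_i1/d_o1 = +0.3219.
d_o2 = 80.3 − (-13.84) = 94.14 cm.
f₂ = −24.0 cm (diverging).
Lens 2: 1/d_i2 = 1/(-24.0) − 1/(94.14) = -0.05229, so d_i2 = -19.12 cm; m₂ = −d_i2/d_o2 = +0.2031.
m = m₁·m₂ = (+0.3219)(+0.2031) = +0.0654.

m = +0.0654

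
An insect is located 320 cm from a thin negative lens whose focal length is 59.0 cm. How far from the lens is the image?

For a negative lens, f = -59.0 cm.
Thin-lens equation: 1/v = 1/f − 1/u = 1/(-59.00) − 1/(320) = -0.01695 − 0.003125 = -0.02007, so v = -49.8 cm.
The image is virtual, upright and reduced, on the same side as the object.

49.8 cm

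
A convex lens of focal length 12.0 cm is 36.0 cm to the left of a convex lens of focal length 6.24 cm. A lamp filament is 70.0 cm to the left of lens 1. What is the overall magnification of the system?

Lens 1: 1/d_i1 = 1/(12.0) − 1/(70.0) = 0.06905, so d_i1 = 14.48 cm; m₁ = −d_i1/d_o1 = -0.2069.
d_o2 = 36.0 − (14.48) = 21.52 cm.
Lens 2: 1/d_i2 = 1/(6.24) − 1/(21.52) = 0.1138, so d_i2 = 8.788 cm; m₂ = −d_i2/d_o2 = -0.4084.
m = m₁·m₂ = (-0.2069)(-0.4084) = +0.0845.

m = +0.0845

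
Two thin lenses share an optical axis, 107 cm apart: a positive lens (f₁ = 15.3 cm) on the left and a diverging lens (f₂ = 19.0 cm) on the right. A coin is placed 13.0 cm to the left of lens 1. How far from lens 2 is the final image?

Lens 1: 1/d_i1 = 1/f₁ − 1/d_o1 = 1/(15.3) − 1/(13.0) = -0.01156, so d_i1 = -86.48 cm.
The intermediate image is 86.48 cm to the left of lens 1 (virtual), which is 107 − (-86.48) = 193.5 cm to the left of lens 2, so d_o2 = +193.5 cm.
Lens 2 is diverging, so f₂ = −19.0 cm.
Lens 2: 1/d_i2 = 1/f₂ − 1/d_o2 = 1/(-19.0) − 1/(193.5) = -0.05780, so d_i2 = -17.3 cm.
The final image is virtual, 17.3 cm to the left of lens 2 (overall magnification ≈ 0.59).

17.3 cm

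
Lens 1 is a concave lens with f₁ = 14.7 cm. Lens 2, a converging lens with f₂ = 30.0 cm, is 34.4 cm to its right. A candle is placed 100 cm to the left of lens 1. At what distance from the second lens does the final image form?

Lens 1 is diverging, so f₁ = −14.7 cm.
Lens 1: 1/d_i1 = 1/f₁ − 1/d_o1 = 1/(-14.7) − 1/(100) = -0.07803, so d_i1 = -12.82 cm.
The intermediate image is 12.82 cm to the left of lens 1 (virtual), which is 34.4 − (-12.82) = 47.22 cm to the left of lens 2, so d_o2 = +47.22 cm.
Lens 2: 1/d_i2 = 1/f₂ − 1/d_o2 = 1/(30.0) − 1/(47.22) = 0.01216, so d_i2 = 82.3 cm.
The final image is real, 82.3 cm to the right of lens 2 (overall magnification ≈ -0.22).

82.3 cm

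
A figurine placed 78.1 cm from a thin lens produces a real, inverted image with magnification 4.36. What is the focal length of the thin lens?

f = 63.5 cm (converging)

m = −d_i/d_o ⇒ d_i = −m·d_o = −(-4.36)·(78.1) = 340.5 cm.
1/f = 1/d_o + 1/d_i = 1/(78.1) + 1/(340.5) = 0.01574, so f = 63.5 cm.
Since f is positive, the thin lens is converging.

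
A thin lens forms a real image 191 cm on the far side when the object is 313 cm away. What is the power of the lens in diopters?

P = +0.843 D

d_i = +191 cm.
1/f = 1/d_o + 1/d_i = 1/(313) + 1/(191) = 0.008430 cm⁻¹.
f = 118.6 cm = 1.186 m, so P = 1/f = +0.843 D.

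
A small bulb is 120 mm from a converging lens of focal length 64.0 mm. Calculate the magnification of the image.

m = -1.14

1/d_i = 1/f − 1/d_o = 1/(64.00) − 1/(120) = 0.007292, so d_i = 137.1 mm.
m = −d_i/d_o = −(137.1)/(120) = -1.14.
The image is real, inverted and enlarged, on the far side of the lens.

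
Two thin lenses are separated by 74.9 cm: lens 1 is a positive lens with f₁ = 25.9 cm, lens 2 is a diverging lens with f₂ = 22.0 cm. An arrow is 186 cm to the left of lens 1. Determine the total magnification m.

m = -0.0533

Lens 1: 1/d_i1 = 1/(25.9) − 1/(186) = 0.03323, so d_i1 = 30.09 cm; m₁ = −d_i1/d_o1 = -0.1618.
d_o2 = 74.9 − (30.09) = 44.81 cm.
f₂ = −22.0 cm (diverging).
Lens 2: 1/d_i2 = 1/(-22.0) − 1/(44.81) = -0.06777, so d_i2 = -14.76 cm; m₂ = −d_i2/d_o2 = +0.3293.
m = m₁·m₂ = (-0.1618)(+0.3293) = -0.0533.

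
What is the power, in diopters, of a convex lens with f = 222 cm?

P = +0.450 D

f = 222 cm = 2.22 m.
P = 1/f = 1/(2.22 m) = +0.450 D.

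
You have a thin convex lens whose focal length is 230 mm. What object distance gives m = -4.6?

280 mm

m = −d_i/d_o ⇒ d_i = −m·d_o.
1/f = 1/d_o + 1/d_i = 1/d_o − 1/(m·d_o) = (1 − 1/m)/d_o, so d_o = f(1 − 1/m) = (230.0)(1 − 1/(-4.6)) = 280 mm.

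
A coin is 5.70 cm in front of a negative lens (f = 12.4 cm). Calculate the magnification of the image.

m = +0.685

For a negative lens, f = -12.4 cm.
1/d_i = 1/f − 1/d_o = 1/(-12.40) − 1/(5.70) = -0.2561, so d_i = -3.905 cm.
m = −d_i/d_o = −(-3.905)/(5.70) = +0.685.
The image is virtual, upright and reduced, on the same side as the object.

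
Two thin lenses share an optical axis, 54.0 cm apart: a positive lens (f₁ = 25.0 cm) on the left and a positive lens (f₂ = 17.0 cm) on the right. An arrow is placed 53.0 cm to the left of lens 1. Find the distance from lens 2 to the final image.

Lens 1: 1/d_i1 = 1/f₁ − 1/d_o1 = 1/(25.0) − 1/(53.0) = 0.02113, so d_i1 = 47.32 cm.
The intermediate image is 47.32 cm to the right of lens 1, which is 54.0 − (47.32) = 6.680 cm to the left of lens 2, so d_o2 = +6.680 cm.
Lens 2: 1/d_i2 = 1/f₂ − 1/d_o2 = 1/(17.0) − 1/(6.680) = -0.09088, so d_i2 = -11.0 cm.
The final image is virtual, 11.0 cm to the left of lens 2 (overall magnification ≈ -1.5).

11.0 cm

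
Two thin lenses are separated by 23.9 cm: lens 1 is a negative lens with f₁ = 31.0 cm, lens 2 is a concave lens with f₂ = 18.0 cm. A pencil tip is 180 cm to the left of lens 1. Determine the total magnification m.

f₁ = −31.0 cm (diverging).
Lens 1: 1/d_i1 = 1/(-31.0) − 1/(180) = -0.03781, so d_i1 = -26.45 cm; m₁ = −d_i1/d_o1 = +0.1469.
d_o2 = 23.9 − (-26.45) = 50.35 cm.
f₂ = −18.0 cm (diverging).
Lens 2: 1/d_i2 = 1/(-18.0) − 1/(50.35) = -0.07542, so d_i2 = -13.26 cm; m₂ = −d_i2/d_o2 = +0.2634.
m = m₁·m₂ = (+0.1469)(+0.2634) = +0.0387.

m = +0.0387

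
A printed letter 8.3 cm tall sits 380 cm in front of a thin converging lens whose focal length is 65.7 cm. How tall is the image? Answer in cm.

1.73 cm

1/d_i = 1/f − 1/d_o = 1/(65.70) − 1/(380) = 0.01259, so d_i = 79.43 cm.
m = −d_i/d_o = -0.2090.
|h_i| = |m|·h_o = 0.2090 × 8.3 = 1.73 cm. The image is real, inverted and reduced, on the far side of the lens.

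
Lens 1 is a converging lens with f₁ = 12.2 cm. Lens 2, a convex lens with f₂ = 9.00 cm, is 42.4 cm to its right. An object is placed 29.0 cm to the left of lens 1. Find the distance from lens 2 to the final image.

15.6 cm

Lens 1: 1/d_i1 = 1/f₁ − 1/d_o1 = 1/(12.2) − 1/(29.0) = 0.04748, so d_i1 = 21.06 cm.
The intermediate image is 21.06 cm to the right of lens 1, which is 42.4 − (21.06) = 21.34 cm to the left of lens 2, so d_o2 = +21.34 cm.
Lens 2: 1/d_i2 = 1/f₂ − 1/d_o2 = 1/(9.00) − 1/(21.34) = 0.06425, so d_i2 = 15.6 cm.
The final image is real, 15.6 cm to the right of lens 2 (overall magnification ≈ 0.53).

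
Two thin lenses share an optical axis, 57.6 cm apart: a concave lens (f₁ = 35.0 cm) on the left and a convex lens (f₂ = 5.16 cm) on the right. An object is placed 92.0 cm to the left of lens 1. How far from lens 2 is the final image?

Lens 1 is diverging, so f₁ = −35.0 cm.
Lens 1: 1/d_i1 = 1/f₁ − 1/d_o1 = 1/(-35.0) − 1/(92.0) = -0.03944, so d_i1 = -25.35 cm.
The intermediate image is 25.35 cm to the left of lens 1 (virtual), which is 57.6 − (-25.35) = 82.95 cm to the left of lens 2, so d_o2 = +82.95 cm.
Lens 2: 1/d_i2 = 1/f₂ − 1/d_o2 = 1/(5.16) − 1/(82.95) = 0.1817, so d_i2 = 5.50 cm.
The final image is real, 5.50 cm to the right of lens 2 (overall magnification ≈ -0.018).

5.50 cm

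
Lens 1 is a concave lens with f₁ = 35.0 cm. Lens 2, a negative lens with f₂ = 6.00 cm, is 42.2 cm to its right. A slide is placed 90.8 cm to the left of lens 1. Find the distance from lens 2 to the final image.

5.51 cm

Lens 1 is diverging, so f₁ = −35.0 cm.
Lens 1: 1/d_i1 = 1/f₁ − 1/d_o1 = 1/(-35.0) − 1/(90.8) = -0.03958, so d_i1 = -25.26 cm.
The intermediate image is 25.26 cm to the left of lens 1 (virtual), which is 42.2 − (-25.26) = 67.46 cm to the left of lens 2, so d_o2 = +67.46 cm.
Lens 2 is diverging, so f₂ = −6.00 cm.
Lens 2: 1/d_i2 = 1/f₂ − 1/d_o2 = 1/(-6.00) − 1/(67.46) = -0.1815, so d_i2 = -5.51 cm.
The final image is virtual, 5.51 cm to the left of lens 2 (overall magnification ≈ 0.023).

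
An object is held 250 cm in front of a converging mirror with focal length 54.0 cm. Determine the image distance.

68.9 cm

Mirror equation: 1/v = 1/f − 1/u = 1/(54.00) − 1/(250) = 0.01852 − 0.004000 = 0.01452, so v = 68.9 cm.
The image is real, inverted and reduced, in front of the mirror.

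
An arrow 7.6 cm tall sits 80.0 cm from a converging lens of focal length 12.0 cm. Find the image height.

1.34 cm

1/d_i = 1/f − 1/d_o = 1/(12.00) − 1/(80.0) = 0.07083, so d_i = 14.12 cm.
m = −d_i/d_o = -0.1765.
|h_i| = |m|·h_o = 0.1765 × 7.6 = 1.34 cm. The image is real, inverted and reduced, on the far side of the lens.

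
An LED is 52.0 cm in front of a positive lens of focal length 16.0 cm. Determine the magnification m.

m = -0.444

1/d_i = 1/f − 1/d_o = 1/(16.00) − 1/(52.0) = 0.04327, so d_i = 23.11 cm.
m = −d_i/d_o = −(23.11)/(52.0) = -0.444.
The image is real, inverted and reduced, on the far side of the lens.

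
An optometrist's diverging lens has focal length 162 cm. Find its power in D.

For a diverging lens, f = −162 cm.
f = -162 cm = -1.62 m.
P = 1/f = 1/(-1.62 m) = -0.617 D.

P = -0.617 D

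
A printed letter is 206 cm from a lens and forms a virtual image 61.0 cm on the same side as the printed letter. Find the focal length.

Virtual image ⇒ d_i = −61.0 cm.
1/f = 1/d_o + 1/d_i = 1/(206) + 1/(-61.0) = -0.01154, so f = -86.7 cm.
Since f is negative, the lens is diverging.

f = -86.7 cm (diverging)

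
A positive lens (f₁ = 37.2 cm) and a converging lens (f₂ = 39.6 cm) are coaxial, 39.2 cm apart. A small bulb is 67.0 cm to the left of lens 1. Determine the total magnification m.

m = -0.588

Lens 1: 1/d_i1 = 1/(37.2) − 1/(67.0) = 0.01196, so d_i1 = 83.64 cm; m₁ = −d_i1/d_o1 = -1.248.
d_o2 = 39.2 − (83.64) = -44.44 cm (virtual object).
Lens 2: 1/d_i2 = 1/(39.6) − 1/(-44.44) = 0.04775, so d_i2 = 20.94 cm; m₂ = −d_i2/d_o2 = +0.4712.
m = m₁·m₂ = (-1.248)(+0.4712) = -0.588.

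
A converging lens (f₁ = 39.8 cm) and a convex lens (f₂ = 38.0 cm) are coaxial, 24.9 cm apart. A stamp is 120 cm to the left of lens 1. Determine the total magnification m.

Lens 1: 1/d_i1 = 1/(39.8) − 1/(120) = 0.01679, so d_i1 = 59.55 cm; m₁ = −d_i1/d_o1 = -0.4962.
d_o2 = 24.9 − (59.55) = -34.65 cm (virtual object).
Lens 2: 1/d_i2 = 1/(38.0) − 1/(-34.65) = 0.05518, so d_i2 = 18.12 cm; m₂ = −d_i2/d_o2 = +0.5231.
m = m₁·m₂ = (-0.4962)(+0.5231) = -0.260.

m = -0.260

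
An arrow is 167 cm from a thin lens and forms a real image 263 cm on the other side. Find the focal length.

Real image ⇒ d_i = +263 cm.
1/f = 1/d_o + 1/d_i = 1/(167) + 1/(263) = 0.009790, so f = 102 cm.
Since f is positive, the thin lens is converging.

f = 102 cm (converging)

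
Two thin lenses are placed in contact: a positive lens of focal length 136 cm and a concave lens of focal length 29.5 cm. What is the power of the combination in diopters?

P = -2.65 D

P₁ = 1/f₁ = 1/(1.36 m) = +0.7353 D; P₂ = 1/f₂ = 1/(-0.295 m) = -3.390 D.
For thin lenses in contact, P = P₁ + P₂ = (+0.7353) + (-3.390) = -2.65 D.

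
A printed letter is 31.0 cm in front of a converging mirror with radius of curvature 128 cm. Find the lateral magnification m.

m = +1.94

f = R/2 = 128/2 = 64.00 cm.
1/d_i = 1/f − 1/d_o = 1/(64.00) − 1/(31.0) = -0.01663, so d_i = -60.12 cm.
m = −d_i/d_o = −(-60.12)/(31.0) = +1.94.
The image is virtual, upright and enlarged, behind the mirror.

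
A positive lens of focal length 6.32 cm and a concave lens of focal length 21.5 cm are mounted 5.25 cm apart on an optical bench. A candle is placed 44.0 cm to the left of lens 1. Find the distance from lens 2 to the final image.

2.36 cm

Lens 1: 1/d_i1 = 1/f₁ − 1/d_o1 = 1/(6.32) − 1/(44.0) = 0.1355, so d_i1 = 7.380 cm.
The intermediate image is 7.380 cm to the right of lens 1, which lies 2.130 cm to the right of lens 2 — a virtual object — so d_o2 = −2.130 cm.
Lens 2 is diverging, so f₂ = −21.5 cm.
Lens 2: 1/d_i2 = 1/f₂ − 1/d_o2 = 1/(-21.5) − 1/(-2.130) = 0.4230, so d_i2 = 2.36 cm.
The final image is real, 2.36 cm to the right of lens 2 (overall magnification ≈ -0.19).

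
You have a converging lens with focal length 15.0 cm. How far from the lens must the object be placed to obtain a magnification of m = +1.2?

m = −d_i/d_o ⇒ d_i = −m·d_o.
1/f = 1/d_o + 1/d_i = 1/d_o − 1/(m·d_o) = (1 − 1/m)/d_o, so d_o = f(1 − 1/m) = (15.00)(1 − 1/(+1.2)) = 2.50 cm.

2.50 cm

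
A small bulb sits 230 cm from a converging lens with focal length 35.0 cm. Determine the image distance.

41.3 cm

Thin-lens equation: 1/q = 1/f − 1/p = 1/(35.00) − 1/(230) = 0.02857 − 0.004348 = 0.02422, so q = 41.3 cm.
The image is real, inverted and reduced, on the far side of the lens.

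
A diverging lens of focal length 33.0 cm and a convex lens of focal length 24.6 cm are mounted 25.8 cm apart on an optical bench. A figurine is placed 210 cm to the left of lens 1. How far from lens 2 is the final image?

45.0 cm

Lens 1 is diverging, so f₁ = −33.0 cm.
Lens 1: 1/d_i1 = 1/f₁ − 1/d_o1 = 1/(-33.0) − 1/(210) = -0.03506, so d_i1 = -28.52 cm.
The intermediate image is 28.52 cm to the left of lens 1 (virtual), which is 25.8 − (-28.52) = 54.32 cm to the left of lens 2, so d_o2 = +54.32 cm.
Lens 2: 1/d_i2 = 1/f₂ − 1/d_o2 = 1/(24.6) − 1/(54.32) = 0.02224, so d_i2 = 45.0 cm.
The final image is real, 45.0 cm to the right of lens 2 (overall magnification ≈ -0.11).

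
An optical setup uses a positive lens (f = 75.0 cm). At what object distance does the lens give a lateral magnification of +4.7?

m = −d_i/d_o ⇒ d_i = −m·d_o.
1/f = 1/d_o + 1/d_i = 1/d_o − 1/(m·d_o) = (1 − 1/m)/d_o, so d_o = f(1 − 1/m) = (75.00)(1 − 1/(+4.7)) = 59.0 cm.

59.0 cm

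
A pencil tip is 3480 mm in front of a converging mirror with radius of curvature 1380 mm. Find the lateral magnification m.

f = R/2 = 1380/2 = 690.0 mm.
1/d_i = 1/f − 1/d_o = 1/(690.0) − 1/(3480) = 0.001162, so d_i = 860.6 mm.
m = −d_i/d_o = −(860.6)/(3480) = -0.247.
The image is real, inverted and reduced, in front of the mirror.

m = -0.247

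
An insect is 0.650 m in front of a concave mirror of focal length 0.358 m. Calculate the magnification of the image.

m = -1.23

1/d_i = 1/f − 1/d_o = 1/(0.3580) − 1/(0.650) = 1.255, so d_i = 0.7969 m.
m = −d_i/d_o = −(0.7969)/(0.650) = -1.23.
The image is real, inverted and enlarged, in front of the mirror.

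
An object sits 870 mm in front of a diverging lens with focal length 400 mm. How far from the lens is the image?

For a diverging lens, f = -400 mm.
Thin-lens equation: 1/q = 1/f − 1/p = 1/(-400.0) − 1/(870) = -0.002500 − 0.001149 = -0.003649, so q = -274 mm.
The image is virtual, upright and reduced, on the same side as the object.

274 mm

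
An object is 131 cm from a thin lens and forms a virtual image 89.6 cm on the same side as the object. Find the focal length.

f = -284 cm (diverging)

Virtual image ⇒ d_i = −89.6 cm.
1/f = 1/d_o + 1/d_i = 1/(131) + 1/(-89.6) = -0.003527, so f = -284 cm.
Since f is negative, the thin lens is diverging.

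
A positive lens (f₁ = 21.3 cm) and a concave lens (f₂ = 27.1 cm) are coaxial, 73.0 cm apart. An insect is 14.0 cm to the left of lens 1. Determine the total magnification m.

m = +0.561

Lens 1: 1/d_i1 = 1/(21.3) − 1/(14.0) = -0.02448, so d_i1 = -40.85 cm; m₁ = −d_i1/d_o1 = +2.918.
d_o2 = 73.0 − (-40.85) = 113.8 cm.
f₂ = −27.1 cm (diverging).
Lens 2: 1/d_i2 = 1/(-27.1) − 1/(113.8) = -0.04569, so d_i2 = -21.89 cm; m₂ = −d_i2/d_o2 = +0.1923.
m = m₁·m₂ = (+2.918)(+0.1923) = +0.561.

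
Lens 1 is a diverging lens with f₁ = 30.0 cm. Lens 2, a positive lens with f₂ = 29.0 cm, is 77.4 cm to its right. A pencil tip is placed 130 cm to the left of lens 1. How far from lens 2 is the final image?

40.6 cm

Lens 1 is diverging, so f₁ = −30.0 cm.
Lens 1: 1/d_i1 = 1/f₁ − 1/d_o1 = 1/(-30.0) − 1/(130) = -0.04103, so d_i1 = -24.38 cm.
The intermediate image is 24.38 cm to the left of lens 1 (virtual), which is 77.4 − (-24.38) = 101.8 cm to the left of lens 2, so d_o2 = +101.8 cm.
Lens 2: 1/d_i2 = 1/f₂ − 1/d_o2 = 1/(29.0) − 1/(101.8) = 0.02466, so d_i2 = 40.6 cm.
The final image is real, 40.6 cm to the right of lens 2 (overall magnification ≈ -0.075).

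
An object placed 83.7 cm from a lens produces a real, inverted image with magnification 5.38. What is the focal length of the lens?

m = −d_i/d_o ⇒ d_i = −m·d_o = −(-5.38)·(83.7) = 450.3 cm.
1/f = 1/d_o + 1/d_i = 1/(83.7) + 1/(450.3) = 0.01417, so f = 70.6 cm.
Since f is positive, the lens is converging.

f = 70.6 cm (converging)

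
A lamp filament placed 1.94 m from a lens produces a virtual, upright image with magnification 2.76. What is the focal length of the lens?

m = −d_i/d_o ⇒ d_i = −m·d_o = −(+2.76)·(1.94) = -5.354 m.
1/f = 1/d_o + 1/d_i = 1/(1.94) + 1/(-5.354) = 0.3287, so f = 3.04 m.
Since f is positive, the lens is converging.

f = 3.04 m (converging)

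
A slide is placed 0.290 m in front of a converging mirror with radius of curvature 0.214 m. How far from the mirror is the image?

0.170 m

f = R/2 = 0.214/2 = 0.1070 m.
Mirror equation: 1/d_i = 1/f − 1/d_o = 1/(0.1070) − 1/(0.290) = 9.346 − 3.448 = 5.898, so d_i = 0.170 m.
The image is real, inverted and reduced, in front of the mirror.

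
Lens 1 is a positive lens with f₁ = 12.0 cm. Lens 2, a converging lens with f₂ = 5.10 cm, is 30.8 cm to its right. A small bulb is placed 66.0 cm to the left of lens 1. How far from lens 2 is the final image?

7.46 cm

Lens 1: 1/d_i1 = 1/f₁ − 1/d_o1 = 1/(12.0) − 1/(66.0) = 0.06818, so d_i1 = 14.67 cm.
The intermediate image is 14.67 cm to the right of lens 1, which is 30.8 − (14.67) = 16.13 cm to the left of lens 2, so d_o2 = +16.13 cm.
Lens 2: 1/d_i2 = 1/f₂ − 1/d_o2 = 1/(5.10) − 1/(16.13) = 0.1341, so d_i2 = 7.46 cm.
The final image is real, 7.46 cm to the right of lens 2 (overall magnification ≈ 0.10).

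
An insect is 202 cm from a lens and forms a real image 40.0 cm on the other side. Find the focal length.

f = 33.4 cm (converging)

Real image ⇒ d_i = +40.0 cm.
1/f = 1/d_o + 1/d_i = 1/(202) + 1/(40.0) = 0.02995, so f = 33.4 cm.
Since f is positive, the lens is converging.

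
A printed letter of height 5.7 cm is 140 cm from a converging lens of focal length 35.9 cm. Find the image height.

1/d_i = 1/f − 1/d_o = 1/(35.90) − 1/(140) = 0.02071, so d_i = 48.28 cm.
m = −d_i/d_o = -0.3449.
|h_i| = |m|·h_o = 0.3449 × 5.7 = 1.97 cm. The image is real, inverted and reduced, on the far side of the lens.

1.97 cm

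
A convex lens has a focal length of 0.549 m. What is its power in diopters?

P = +1.82 D

P = 1/f = 1/(0.549 m) = +1.82 D.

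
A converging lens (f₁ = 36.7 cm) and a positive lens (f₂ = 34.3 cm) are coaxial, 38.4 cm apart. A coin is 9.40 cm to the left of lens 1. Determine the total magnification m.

m = -2.76

Lens 1: 1/d_i1 = 1/(36.7) − 1/(9.40) = -0.07914, so d_i1 = -12.64 cm; m₁ = −d_i1/d_o1 = +1.345.
d_o2 = 38.4 − (-12.64) = 51.04 cm.
Lens 2: 1/d_i2 = 1/(34.3) − 1/(51.04) = 0.009562, so d_i2 = 104.6 cm; m₂ = −d_i2/d_o2 = -2.049.
m = m₁·m₂ = (+1.345)(-2.049) = -2.76.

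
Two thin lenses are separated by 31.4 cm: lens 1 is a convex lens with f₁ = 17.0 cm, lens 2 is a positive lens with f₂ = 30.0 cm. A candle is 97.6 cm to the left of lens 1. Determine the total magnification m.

m = -0.330

Lens 1: 1/d_i1 = 1/(17.0) − 1/(97.6) = 0.04858, so d_i1 = 20.59 cm; m₁ = −d_i1/d_o1 = -0.2110.
d_o2 = 31.4 − (20.59) = 10.81 cm.
Lens 2: 1/d_i2 = 1/(30.0) − 1/(10.81) = -0.05917, so d_i2 = -16.90 cm; m₂ = −d_i2/d_o2 = +1.563.
m = m₁·m₂ = (-0.2110)(+1.563) = -0.330.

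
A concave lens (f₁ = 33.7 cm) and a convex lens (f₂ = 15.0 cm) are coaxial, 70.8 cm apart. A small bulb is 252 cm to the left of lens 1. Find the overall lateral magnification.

f₁ = −33.7 cm (diverging).
Lens 1: 1/d_i1 = 1/(-33.7) − 1/(252) = -0.03364, so d_i1 = -29.72 cm; m₁ = −d_i1/d_o1 = +0.1179.
d_o2 = 70.8 − (-29.72) = 100.5 cm.
Lens 2: 1/d_i2 = 1/(15.0) − 1/(100.5) = 0.05672, so d_i2 = 17.63 cm; m₂ = −d_i2/d_o2 = -0.1754.
m = m₁·m₂ = (+0.1179)(-0.1754) = -0.0207.

m = -0.0207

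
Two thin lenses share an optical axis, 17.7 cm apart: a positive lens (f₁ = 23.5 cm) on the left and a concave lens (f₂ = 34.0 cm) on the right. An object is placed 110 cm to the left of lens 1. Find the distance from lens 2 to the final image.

Lens 1: 1/d_i1 = 1/f₁ − 1/d_o1 = 1/(23.5) − 1/(110) = 0.03346, so d_i1 = 29.88 cm.
The intermediate image is 29.88 cm to the right of lens 1, which lies 12.18 cm to the right of lens 2 — a virtual object — so d_o2 = −12.18 cm.
Lens 2 is diverging, so f₂ = −34.0 cm.
Lens 2: 1/d_i2 = 1/f₂ − 1/d_o2 = 1/(-34.0) − 1/(-12.18) = 0.05269, so d_i2 = 19.0 cm.
The final image is real, 19.0 cm to the right of lens 2 (overall magnification ≈ -0.42).

19.0 cm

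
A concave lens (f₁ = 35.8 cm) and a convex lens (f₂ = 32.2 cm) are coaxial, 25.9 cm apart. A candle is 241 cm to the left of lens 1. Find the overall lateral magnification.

f₁ = −35.8 cm (diverging).
Lens 1: 1/d_i1 = 1/(-35.8) − 1/(241) = -0.03208, so d_i1 = -31.17 cm; m₁ = −d_i1/d_o1 = +0.1293.
d_o2 = 25.9 − (-31.17) = 57.07 cm.
Lens 2: 1/d_i2 = 1/(32.2) − 1/(57.07) = 0.01353, so d_i2 = 73.89 cm; m₂ = −d_i2/d_o2 = -1.295.
m = m₁·m₂ = (+0.1293)(-1.295) = -0.167.

m = -0.167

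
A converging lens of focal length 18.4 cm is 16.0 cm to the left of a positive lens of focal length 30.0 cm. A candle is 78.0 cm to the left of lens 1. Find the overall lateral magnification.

m = -0.243

Lens 1: 1/d_i1 = 1/(18.4) − 1/(78.0) = 0.04153, so d_i1 = 24.08 cm; m₁ = −d_i1/d_o1 = -0.3087.
d_o2 = 16.0 − (24.08) = -8.080 cm (virtual object).
Lens 2: 1/d_i2 = 1/(30.0) − 1/(-8.080) = 0.1571, so d_i2 = 6.366 cm; m₂ = −d_i2/d_o2 = +0.7878.
m = m₁·m₂ = (-0.3087)(+0.7878) = -0.243.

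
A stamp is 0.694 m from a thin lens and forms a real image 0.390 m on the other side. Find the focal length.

Real image ⇒ d_i = +0.390 m.
1/f = 1/d_o + 1/d_i = 1/(0.694) + 1/(0.390) = 4.005, so f = 0.250 m.
Since f is positive, the thin lens is converging.

f = 0.250 m (converging)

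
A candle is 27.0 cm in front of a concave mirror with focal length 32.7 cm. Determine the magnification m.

m = +5.74

1/d_i = 1/f − 1/d_o = 1/(32.70) − 1/(27.0) = -0.006456, so d_i = -154.9 cm.
m = −d_i/d_o = −(-154.9)/(27.0) = +5.74.
The image is virtual, upright and enlarged, behind the mirror.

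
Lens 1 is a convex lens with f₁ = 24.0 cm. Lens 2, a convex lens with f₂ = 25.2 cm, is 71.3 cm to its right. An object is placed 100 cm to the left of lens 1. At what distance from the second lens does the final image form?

68.9 cm

Lens 1: 1/d_i1 = 1/f₁ − 1/d_o1 = 1/(24.0) − 1/(100) = 0.03167, so d_i1 = 31.58 cm.
The intermediate image is 31.58 cm to the right of lens 1, which is 71.3 − (31.58) = 39.72 cm to the left of lens 2, so d_o2 = +39.72 cm.
Lens 2: 1/d_i2 = 1/f₂ − 1/d_o2 = 1/(25.2) − 1/(39.72) = 0.01451, so d_i2 = 68.9 cm.
The final image is real, 68.9 cm to the right of lens 2 (overall magnification ≈ 0.55).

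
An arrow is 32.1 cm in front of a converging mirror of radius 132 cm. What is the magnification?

m = +1.95

f = R/2 = 132/2 = 66.00 cm.
1/d_i = 1/f − 1/d_o = 1/(66.00) − 1/(32.1) = -0.01600, so d_i = -62.50 cm.
m = −d_i/d_o = −(-62.50)/(32.1) = +1.95.
The image is virtual, upright and enlarged, behind the mirror.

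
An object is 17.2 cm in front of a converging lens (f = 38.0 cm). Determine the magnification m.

m = +1.83

1/d_i = 1/f − 1/d_o = 1/(38.00) − 1/(17.2) = -0.03182, so d_i = -31.42 cm.
m = −d_i/d_o = −(-31.42)/(17.2) = +1.83.
The image is virtual, upright and enlarged, on the same side as the object.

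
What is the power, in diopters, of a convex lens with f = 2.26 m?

P = 1/f = 1/(2.26 m) = +0.442 D.

P = +0.442 D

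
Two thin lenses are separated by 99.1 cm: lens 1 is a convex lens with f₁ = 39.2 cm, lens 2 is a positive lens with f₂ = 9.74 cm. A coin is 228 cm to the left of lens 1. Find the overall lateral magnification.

m = +0.0481

Lens 1: 1/d_i1 = 1/(39.2) − 1/(228) = 0.02112, so d_i1 = 47.34 cm; m₁ = −d_i1/d_o1 = -0.2076.
d_o2 = 99.1 − (47.34) = 51.76 cm.
Lens 2: 1/d_i2 = 1/(9.74) − 1/(51.76) = 0.08335, so d_i2 = 12.00 cm; m₂ = −d_i2/d_o2 = -0.2318.
m = m₁·m₂ = (-0.2076)(-0.2318) = +0.0481.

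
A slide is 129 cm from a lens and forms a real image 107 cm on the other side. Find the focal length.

Real image ⇒ d_i = +107 cm.
1/f = 1/d_o + 1/d_i = 1/(129) + 1/(107) = 0.01710, so f = 58.5 cm.
Since f is positive, the lens is converging.

f = 58.5 cm (converging)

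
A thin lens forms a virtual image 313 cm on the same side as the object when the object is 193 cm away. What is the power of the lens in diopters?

Virtual image ⇒ d_i = −313 cm.
1/f = 1/d_o + 1/d_i = 1/(193) + 1/(-313) = 0.001986 cm⁻¹.
f = 503.4 cm = 5.034 m, so P = 1/f = +0.199 D.

P = +0.199 D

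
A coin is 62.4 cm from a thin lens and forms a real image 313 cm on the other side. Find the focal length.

f = 52.0 cm (converging)

Real image ⇒ d_i = +313 cm.
1/f = 1/d_o + 1/d_i = 1/(62.4) + 1/(313) = 0.01922, so f = 52.0 cm.
Since f is positive, the thin lens is converging.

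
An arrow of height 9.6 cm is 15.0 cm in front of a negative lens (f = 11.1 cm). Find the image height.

For a negative lens, f = -11.1 cm.
1/d_i = 1/f − 1/d_o = 1/(-11.10) − 1/(15.0) = -0.1568, so d_i = -6.379 cm.
m = −d_i/d_o = +0.4253.
|h_i| = |m|·h_o = 0.4253 × 9.6 = 4.08 cm. The image is virtual, upright and reduced, on the same side as the object.

4.08 cm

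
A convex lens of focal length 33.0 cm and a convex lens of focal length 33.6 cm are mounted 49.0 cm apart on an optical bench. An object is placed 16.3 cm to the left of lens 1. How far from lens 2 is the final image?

Lens 1: 1/d_i1 = 1/f₁ − 1/d_o1 = 1/(33.0) − 1/(16.3) = -0.03105, so d_i1 = -32.21 cm.
The intermediate image is 32.21 cm to the left of lens 1 (virtual), which is 49.0 − (-32.21) = 81.21 cm to the left of lens 2, so d_o2 = +81.21 cm.
Lens 2: 1/d_i2 = 1/f₂ − 1/d_o2 = 1/(33.6) − 1/(81.21) = 0.01745, so d_i2 = 57.3 cm.
The final image is real, 57.3 cm to the right of lens 2 (overall magnification ≈ -1.4).

57.3 cm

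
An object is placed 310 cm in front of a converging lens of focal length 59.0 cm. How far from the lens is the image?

72.9 cm

Lens equation: 1/d_i = 1/f − 1/d_o = 1/(59.00) − 1/(310) = 0.01695 − 0.003226 = 0.01372, so d_i = 72.9 cm.
The image is real, inverted and reduced, on the far side of the lens.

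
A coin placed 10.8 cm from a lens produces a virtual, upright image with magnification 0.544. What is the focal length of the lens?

f = -12.9 cm (diverging)

m = −d_i/d_o ⇒ d_i = −m·d_o = −(+0.544)·(10.8) = -5.875 cm.
1/f = 1/d_o + 1/d_i = 1/(10.8) + 1/(-5.875) = -0.07762, so f = -12.9 cm.
Since f is negative, the lens is diverging.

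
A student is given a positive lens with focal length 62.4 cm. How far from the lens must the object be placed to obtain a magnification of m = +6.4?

m = −d_i/d_o ⇒ d_i = −m·d_o.
1/f = 1/d_o + 1/d_i = 1/d_o − 1/(m·d_o) = (1 − 1/m)/d_o, so d_o = f(1 − 1/m) = (62.40)(1 − 1/(+6.4)) = 52.6 cm.

52.6 cm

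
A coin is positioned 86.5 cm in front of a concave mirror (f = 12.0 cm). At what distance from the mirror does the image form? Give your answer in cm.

Mirror equation: 1/v = 1/f − 1/u = 1/(12.00) − 1/(86.5) = 0.08333 − 0.01156 = 0.07177, so v = 13.9 cm.
The image is real, inverted and reduced, in front of the mirror.

13.9 cm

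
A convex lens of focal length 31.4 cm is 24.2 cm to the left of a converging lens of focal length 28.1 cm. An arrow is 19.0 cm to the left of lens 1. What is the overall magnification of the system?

m = -1.61

Lens 1: 1/d_i1 = 1/(31.4) − 1/(19.0) = -0.02078, so d_i1 = -48.11 cm; m₁ = −d_i1/d_o1 = +2.532.
d_o2 = 24.2 − (-48.11) = 72.31 cm.
Lens 2: 1/d_i2 = 1/(28.1) − 1/(72.31) = 0.02176, so d_i2 = 45.96 cm; m₂ = −d_i2/d_o2 = -0.6356.
m = m₁·m₂ = (+2.532)(-0.6356) = -1.61.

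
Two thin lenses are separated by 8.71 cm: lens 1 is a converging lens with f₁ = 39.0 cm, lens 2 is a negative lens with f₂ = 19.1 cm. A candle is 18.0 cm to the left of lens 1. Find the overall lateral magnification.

m = +0.579

Lens 1: 1/d_i1 = 1/(39.0) − 1/(18.0) = -0.02991, so d_i1 = -33.43 cm; m₁ = −d_i1/d_o1 = +1.857.
d_o2 = 8.71 − (-33.43) = 42.14 cm.
f₂ = −19.1 cm (diverging).
Lens 2: 1/d_i2 = 1/(-19.1) − 1/(42.14) = -0.07609, so d_i2 = -13.14 cm; m₂ = −d_i2/d_o2 = +0.3119.
m = m₁·m₂ = (+1.857)(+0.3119) = +0.579.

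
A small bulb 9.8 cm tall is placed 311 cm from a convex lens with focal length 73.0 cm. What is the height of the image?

1/d_i = 1/f − 1/d_o = 1/(73.00) − 1/(311) = 0.01048, so d_i = 95.39 cm.
m = −d_i/d_o = -0.3067.
|h_i| = |m|·h_o = 0.3067 × 9.8 = 3.01 cm. The image is real, inverted and reduced, on the far side of the lens.

3.01 cm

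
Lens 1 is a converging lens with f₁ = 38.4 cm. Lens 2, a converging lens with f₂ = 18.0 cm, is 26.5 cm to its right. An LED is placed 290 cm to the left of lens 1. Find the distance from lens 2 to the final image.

8.94 cm

Lens 1: 1/d_i1 = 1/f₁ − 1/d_o1 = 1/(38.4) − 1/(290) = 0.02259, so d_i1 = 44.26 cm.
The intermediate image is 44.26 cm to the right of lens 1, which lies 17.76 cm to the right of lens 2 — a virtual object — so d_o2 = −17.76 cm.
Lens 2: 1/d_i2 = 1/f₂ − 1/d_o2 = 1/(18.0) − 1/(-17.76) = 0.1119, so d_i2 = 8.94 cm.
The final image is real, 8.94 cm to the right of lens 2 (overall magnification ≈ -0.077).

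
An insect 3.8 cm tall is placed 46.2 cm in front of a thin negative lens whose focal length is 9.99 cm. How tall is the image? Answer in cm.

For a negative lens, f = -9.99 cm.
1/d_i = 1/f − 1/d_o = 1/(-9.990) − 1/(46.2) = -0.1217, so d_i = -8.214 cm.
m = −d_i/d_o = +0.1778.
|h_i| = |m|·h_o = 0.1778 × 3.8 = 0.676 cm. The image is virtual, upright and reduced, on the same side as the object.

0.676 cm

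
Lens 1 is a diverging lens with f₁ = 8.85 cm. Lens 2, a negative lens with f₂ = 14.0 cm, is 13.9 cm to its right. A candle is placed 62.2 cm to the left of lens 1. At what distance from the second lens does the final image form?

Lens 1 is diverging, so f₁ = −8.85 cm.
Lens 1: 1/d_i1 = 1/f₁ − 1/d_o1 = 1/(-8.85) − 1/(62.2) = -0.1291, so d_i1 = -7.748 cm.
The intermediate image is 7.748 cm to the left of lens 1 (virtual), which is 13.9 − (-7.748) = 21.65 cm to the left of lens 2, so d_o2 = +21.65 cm.
Lens 2 is diverging, so f₂ = −14.0 cm.
Lens 2: 1/d_i2 = 1/f₂ − 1/d_o2 = 1/(-14.0) − 1/(21.65) = -0.1176, so d_i2 = -8.50 cm.
The final image is virtual, 8.50 cm to the left of lens 2 (overall magnification ≈ 0.049).

8.50 cm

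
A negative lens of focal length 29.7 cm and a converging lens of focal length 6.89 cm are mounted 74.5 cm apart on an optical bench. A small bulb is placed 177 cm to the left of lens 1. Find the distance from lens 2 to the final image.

Lens 1 is diverging, so f₁ = −29.7 cm.
Lens 1: 1/d_i1 = 1/f₁ − 1/d_o1 = 1/(-29.7) − 1/(177) = -0.03932, so d_i1 = -25.43 cm.
The intermediate image is 25.43 cm to the left of lens 1 (virtual), which is 74.5 − (-25.43) = 99.93 cm to the left of lens 2, so d_o2 = +99.93 cm.
Lens 2: 1/d_i2 = 1/f₂ − 1/d_o2 = 1/(6.89) − 1/(99.93) = 0.1351, so d_i2 = 7.40 cm.
The final image is real, 7.40 cm to the right of lens 2 (overall magnification ≈ -0.011).

7.40 cm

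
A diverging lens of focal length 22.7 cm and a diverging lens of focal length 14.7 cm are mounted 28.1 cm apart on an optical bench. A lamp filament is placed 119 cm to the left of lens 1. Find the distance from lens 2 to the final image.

11.2 cm

Lens 1 is diverging, so f₁ = −22.7 cm.
Lens 1: 1/d_i1 = 1/f₁ − 1/d_o1 = 1/(-22.7) − 1/(119) = -0.05246, so d_i1 = -19.06 cm.
The intermediate image is 19.06 cm to the left of lens 1 (virtual), which is 28.1 − (-19.06) = 47.16 cm to the left of lens 2, so d_o2 = +47.16 cm.
Lens 2 is diverging, so f₂ = −14.7 cm.
Lens 2: 1/d_i2 = 1/f₂ − 1/d_o2 = 1/(-14.7) − 1/(47.16) = -0.08923, so d_i2 = -11.2 cm.
The final image is virtual, 11.2 cm to the left of lens 2 (overall magnification ≈ 0.038).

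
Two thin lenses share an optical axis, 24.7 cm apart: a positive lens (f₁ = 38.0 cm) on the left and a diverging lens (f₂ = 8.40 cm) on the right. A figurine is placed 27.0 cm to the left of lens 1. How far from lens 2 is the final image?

Lens 1: 1/d_i1 = 1/f₁ − 1/d_o1 = 1/(38.0) − 1/(27.0) = -0.01072, so d_i1 = -93.27 cm.
The intermediate image is 93.27 cm to the left of lens 1 (virtual), which is 24.7 − (-93.27) = 118.0 cm to the left of lens 2, so d_o2 = +118.0 cm.
Lens 2 is diverging, so f₂ = −8.40 cm.
Lens 2: 1/d_i2 = 1/f₂ − 1/d_o2 = 1/(-8.40) − 1/(118.0) = -0.1275, so d_i2 = -7.84 cm.
The final image is virtual, 7.84 cm to the left of lens 2 (overall magnification ≈ 0.23).

7.84 cm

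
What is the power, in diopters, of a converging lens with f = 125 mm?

f = 12.5 cm = 0.125 m.
P = 1/f = 1/(0.125 m) = +8.00 D.

P = +8.00 D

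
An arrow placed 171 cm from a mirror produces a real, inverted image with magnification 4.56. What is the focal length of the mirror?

f = 140 cm (concave)

m = −d_i/d_o ⇒ d_i = −m·d_o = −(-4.56)·(171) = 779.8 cm.
1/f = 1/d_o + 1/d_i = 1/(171) + 1/(779.8) = 0.007130, so f = 140 cm.
Since f is positive, the mirror is concave.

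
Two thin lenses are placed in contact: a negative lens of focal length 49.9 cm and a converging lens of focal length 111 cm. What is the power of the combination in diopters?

P = -1.10 D

P₁ = 1/f₁ = 1/(-0.499 m) = -2.004 D; P₂ = 1/f₂ = 1/(1.11 m) = +0.9009 D.
For thin lenses in contact, P = P₁ + P₂ = (-2.004) + (+0.9009) = -1.10 D.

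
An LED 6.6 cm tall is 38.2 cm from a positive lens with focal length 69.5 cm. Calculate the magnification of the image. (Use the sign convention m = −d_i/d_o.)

m = +2.22

1/d_i = 1/f − 1/d_o = 1/(69.50) − 1/(38.2) = -0.01179, so d_i = -84.82 cm.
m = −d_i/d_o = −(-84.82)/(38.2) = +2.22.
The image is virtual, upright and enlarged, on the same side as the object.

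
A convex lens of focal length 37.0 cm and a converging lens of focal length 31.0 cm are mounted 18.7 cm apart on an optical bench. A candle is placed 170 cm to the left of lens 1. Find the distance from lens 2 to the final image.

14.9 cm

Lens 1: 1/d_i1 = 1/f₁ − 1/d_o1 = 1/(37.0) − 1/(170) = 0.02114, so d_i1 = 47.29 cm.
The intermediate image is 47.29 cm to the right of lens 1, which lies 28.59 cm to the right of lens 2 — a virtual object — so d_o2 = −28.59 cm.
Lens 2: 1/d_i2 = 1/f₂ − 1/d_o2 = 1/(31.0) − 1/(-28.59) = 0.06724, so d_i2 = 14.9 cm.
The final image is real, 14.9 cm to the right of lens 2 (overall magnification ≈ -0.14).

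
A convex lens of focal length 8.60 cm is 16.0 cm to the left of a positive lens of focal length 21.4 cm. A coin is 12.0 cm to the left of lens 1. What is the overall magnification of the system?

Lens 1: 1/d_i1 = 1/(8.60) − 1/(12.0) = 0.03295, so d_i1 = 30.35 cm; m₁ = −d_i1/d_o1 = -2.529.
d_o2 = 16.0 − (30.35) = -14.35 cm (virtual object).
Lens 2: 1/d_i2 = 1/(21.4) − 1/(-14.35) = 0.1164, so d_i2 = 8.590 cm; m₂ = −d_i2/d_o2 = +0.5986.
m = m₁·m₂ = (-2.529)(+0.5986) = -1.51.

m = -1.51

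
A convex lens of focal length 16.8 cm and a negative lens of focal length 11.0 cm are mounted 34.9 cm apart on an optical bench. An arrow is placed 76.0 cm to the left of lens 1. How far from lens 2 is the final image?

Lens 1: 1/d_i1 = 1/f₁ − 1/d_o1 = 1/(16.8) − 1/(76.0) = 0.04637, so d_i1 = 21.57 cm.
The intermediate image is 21.57 cm to the right of lens 1, which is 34.9 − (21.57) = 13.33 cm to the left of lens 2, so d_o2 = +13.33 cm.
Lens 2 is diverging, so f₂ = −11.0 cm.
Lens 2: 1/d_i2 = 1/f₂ − 1/d_o2 = 1/(-11.0) − 1/(13.33) = -0.1659, so d_i2 = -6.03 cm.
The final image is virtual, 6.03 cm to the left of lens 2 (overall magnification ≈ -0.13).

6.03 cm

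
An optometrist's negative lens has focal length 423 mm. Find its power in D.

P = -2.36 D

For a negative lens, f = −423 mm.
f = -42.3 cm = -0.423 m.
P = 1/f = 1/(-0.423 m) = -2.36 D.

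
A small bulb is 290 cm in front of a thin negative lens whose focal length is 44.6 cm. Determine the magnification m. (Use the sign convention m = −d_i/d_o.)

For a negative lens, f = -44.6 cm.
1/d_i = 1/f − 1/d_o = 1/(-44.60) − 1/(290) = -0.02587, so d_i = -38.66 cm.
m = −d_i/d_o = −(-38.66)/(290) = +0.133.
The image is virtual, upright and reduced, on the same side as the object.

m = +0.133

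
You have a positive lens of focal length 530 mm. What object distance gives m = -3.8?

669 mm

m = −d_i/d_o ⇒ d_i = −m·d_o.
1/f = 1/d_o + 1/d_i = 1/d_o − 1/(m·d_o) = (1 − 1/m)/d_o, so d_o = f(1 − 1/m) = (530.0)(1 − 1/(-3.8)) = 669 mm.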